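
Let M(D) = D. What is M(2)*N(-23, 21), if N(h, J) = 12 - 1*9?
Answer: 6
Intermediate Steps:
N(h, J) = 3 (N(h, J) = 12 - 9 = 3)
M(2)*N(-23, 21) = 2*3 = 6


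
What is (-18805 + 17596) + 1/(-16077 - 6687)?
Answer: -27521677/22764 ≈ -1209.0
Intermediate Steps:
(-18805 + 17596) + 1/(-16077 - 6687) = -1209 + 1/(-22764) = -1209 - 1/22764 = -27521677/22764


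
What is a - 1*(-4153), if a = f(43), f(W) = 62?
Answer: 4215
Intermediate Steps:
a = 62
a - 1*(-4153) = 62 - 1*(-4153) = 62 + 4153 = 4215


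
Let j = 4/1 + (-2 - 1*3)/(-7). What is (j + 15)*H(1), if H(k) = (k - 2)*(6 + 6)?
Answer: -1656/7 ≈ -236.57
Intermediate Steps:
H(k) = -24 + 12*k (H(k) = (-2 + k)*12 = -24 + 12*k)
j = 33/7 (j = 4*1 + (-2 - 3)*(-⅐) = 4 - 5*(-⅐) = 4 + 5/7 = 33/7 ≈ 4.7143)
(j + 15)*H(1) = (33/7 + 15)*(-24 + 12*1) = 138*(-24 + 12)/7 = (138/7)*(-12) = -1656/7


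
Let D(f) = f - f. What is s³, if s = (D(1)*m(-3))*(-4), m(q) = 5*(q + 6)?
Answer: 0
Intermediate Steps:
m(q) = 30 + 5*q (m(q) = 5*(6 + q) = 30 + 5*q)
D(f) = 0
s = 0 (s = (0*(30 + 5*(-3)))*(-4) = (0*(30 - 15))*(-4) = (0*15)*(-4) = 0*(-4) = 0)
s³ = 0³ = 0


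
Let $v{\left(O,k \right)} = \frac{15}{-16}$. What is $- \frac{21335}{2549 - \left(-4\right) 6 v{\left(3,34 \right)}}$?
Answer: $- \frac{42670}{5053} \approx -8.4445$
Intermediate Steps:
$v{\left(O,k \right)} = - \frac{15}{16}$ ($v{\left(O,k \right)} = 15 \left(- \frac{1}{16}\right) = - \frac{15}{16}$)
$- \frac{21335}{2549 - \left(-4\right) 6 v{\left(3,34 \right)}} = - \frac{21335}{2549 - \left(-4\right) 6 \left(- \frac{15}{16}\right)} = - \frac{21335}{2549 - \left(-24\right) \left(- \frac{15}{16}\right)} = - \frac{21335}{2549 - \frac{45}{2}} = - \frac{21335}{\frac{5053}{2}} = \left(-21335\right) \frac{2}{5053} = - \frac{42670}{5053}$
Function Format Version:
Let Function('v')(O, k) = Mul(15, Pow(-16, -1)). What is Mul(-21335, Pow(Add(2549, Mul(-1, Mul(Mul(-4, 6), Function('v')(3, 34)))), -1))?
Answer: Rational(-42670, 5053) ≈ -8.4445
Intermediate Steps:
Function('v')(O, k) = Rational(-15, 16) (Function('v')(O, k) = Mul(15, Rational(-1, 16)) = Rational(-15, 16))
Mul(-21335, Pow(Add(2549, Mul(-1, Mul(Mul(-4, 6), Function('v')(3, 34)))), -1)) = Mul(-21335, Pow(Add(2549, Mul(-1, Mul(Mul(-4, 6), Rational(-15, 16)))), -1)) = Mul(-21335, Pow(Add(2549, Mul(-1, Mul(-24, Rational(-15, 16)))), -1)) = Mul(-21335, Pow(Add(2549, Mul(-1, Rational(45, 2))), -1)) = Mul(-21335, Pow(Add(2549, Rational(-45, 2)), -1)) = Mul(-21335, Pow(Rational(5053, 2), -1)) = Mul(-21335, Rational(2, 5053)) = Rational(-42670, 5053)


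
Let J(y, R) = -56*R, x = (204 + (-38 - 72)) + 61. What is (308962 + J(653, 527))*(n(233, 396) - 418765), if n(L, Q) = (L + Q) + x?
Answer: -116804790450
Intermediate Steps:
x = 155 (x = (204 - 110) + 61 = 94 + 61 = 155)
n(L, Q) = 155 + L + Q (n(L, Q) = (L + Q) + 155 = 155 + L + Q)
(308962 + J(653, 527))*(n(233, 396) - 418765) = (308962 - 56*527)*((155 + 233 + 396) - 418765) = (308962 - 29512)*(784 - 418765) = 279450*(-417981) = -116804790450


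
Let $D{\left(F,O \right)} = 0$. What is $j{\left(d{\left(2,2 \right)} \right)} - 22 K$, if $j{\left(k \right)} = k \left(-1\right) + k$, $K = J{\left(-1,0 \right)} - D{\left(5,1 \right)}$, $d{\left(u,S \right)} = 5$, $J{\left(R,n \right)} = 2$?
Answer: $-44$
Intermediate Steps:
$K = 2$ ($K = 2 - 0 = 2 + 0 = 2$)
$j{\left(k \right)} = 0$ ($j{\left(k \right)} = - k + k = 0$)
$j{\left(d{\left(2,2 \right)} \right)} - 22 K = 0 - 44 = -44$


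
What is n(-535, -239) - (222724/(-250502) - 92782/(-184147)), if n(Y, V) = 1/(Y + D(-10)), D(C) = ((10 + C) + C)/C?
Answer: 4722027327791/12316494208998 ≈ 0.38339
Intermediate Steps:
D(C) = (10 + 2*C)/C
n(Y, V) = 1/(1 + Y) (n(Y, V) = 1/(Y + (2 + 10/(-10))) = 1/(Y + (2 + 10*(-1/10))) = 1/(Y + (2 - 1)) = 1/(Y + 1) = 1/(1 + Y))
n(-535, -239) - (222724/(-250502) - 92782/(-184147)) = 1/(1 - 535) - (222724/(-250502) - 92782/(-184147)) = 1/(-534) - (222724*(-1/250502) - 92782*(-1/184147)) = -1/534 - (-111362/125251 + 92782/184147) = -1/534 - 1*(-8885939932/23064595897) = -1/534 + 8885939932/23064595897 = 4722027327791/12316494208998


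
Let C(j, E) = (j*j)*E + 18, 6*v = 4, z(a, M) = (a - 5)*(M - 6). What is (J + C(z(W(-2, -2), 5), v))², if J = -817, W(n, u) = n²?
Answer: 5736025/9 ≈ 6.3734e+5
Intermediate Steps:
z(a, M) = (-6 + M)*(-5 + a) (z(a, M) = (-5 + a)*(-6 + M) = (-6 + M)*(-5 + a))
v = ⅔ (v = (⅙)*4 = ⅔ ≈ 0.66667)
C(j, E) = 18 + E*j² (C(j, E) = j²*E + 18 = E*j² + 18 = 18 + E*j²)
(J + C(z(W(-2, -2), 5), v))² = (-817 + (18 + 2*(30 - 6*(-2)² - 5*5 + 5*(-2)²)²/3))² = (-817 + (18 + 2*(30 - 6*4 - 25 + 5*4)²/3))² = (-817 + (18 + 2*(30 - 24 - 25 + 20)²/3))² = (-817 + (18 + (⅔)*1²))² = (-817 + (18 + (⅔)*1))² = (-817 + (18 + ⅔))² = (-817 + 56/3)² = (-2395/3)² = 5736025/9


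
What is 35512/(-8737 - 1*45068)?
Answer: -35512/53805 ≈ -0.66001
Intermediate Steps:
35512/(-8737 - 1*45068) = 35512/(-8737 - 45068) = 35512/(-53805) = 35512*(-1/53805) = -35512/53805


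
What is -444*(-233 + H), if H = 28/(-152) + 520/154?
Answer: 149276574/1463 ≈ 1.0203e+5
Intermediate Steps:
H = 9341/2926 (H = 28*(-1/152) + 520*(1/154) = -7/38 + 260/77 = 9341/2926 ≈ 3.1924)
-444*(-233 + H) = -444*(-233 + 9341/2926) = -444*(-672417/2926) = 149276574/1463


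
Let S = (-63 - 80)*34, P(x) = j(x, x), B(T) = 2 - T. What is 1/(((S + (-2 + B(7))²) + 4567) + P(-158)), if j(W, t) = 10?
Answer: -1/236 ≈ -0.0042373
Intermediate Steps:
P(x) = 10
S = -4862 (S = -143*34 = -4862)
1/(((S + (-2 + B(7))²) + 4567) + P(-158)) = 1/(((-4862 + (-2 + (2 - 1*7))²) + 4567) + 10) = 1/(((-4862 + (-2 + (2 - 7))²) + 4567) + 10) = 1/(((-4862 + (-2 - 5)²) + 4567) + 10) = 1/(((-4862 + (-7)²) + 4567) + 10) = 1/(((-4862 + 49) + 4567) + 10) = 1/((-4813 + 4567) + 10) = 1/(-246 + 10) = 1/(-236) = -1/236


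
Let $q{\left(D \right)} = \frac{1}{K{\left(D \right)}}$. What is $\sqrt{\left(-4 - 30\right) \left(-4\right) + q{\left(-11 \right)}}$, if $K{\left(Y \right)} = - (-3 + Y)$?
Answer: $\frac{\sqrt{26670}}{14} \approx 11.665$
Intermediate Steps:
$K{\left(Y \right)} = 3 - Y$
$q{\left(D \right)} = \frac{1}{3 - D}$
$\sqrt{\left(-4 - 30\right) \left(-4\right) + q{\left(-11 \right)}} = \sqrt{\left(-4 - 30\right) \left(-4\right) - \frac{1}{-3 - 11}} = \sqrt{\left(-34\right) \left(-4\right) - \frac{1}{-14}} = \sqrt{136 - - \frac{1}{14}} = \sqrt{136 + \frac{1}{14}} = \sqrt{\frac{1905}{14}} = \frac{\sqrt{26670}}{14}$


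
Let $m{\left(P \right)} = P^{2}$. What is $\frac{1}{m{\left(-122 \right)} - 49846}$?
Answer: $- \frac{1}{34962} \approx -2.8602 \cdot 10^{-5}$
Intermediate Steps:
$\frac{1}{m{\left(-122 \right)} - 49846} = \frac{1}{\left(-122\right)^{2} - 49846} = \frac{1}{14884 - 49846} = \frac{1}{-34962} = - \frac{1}{34962}$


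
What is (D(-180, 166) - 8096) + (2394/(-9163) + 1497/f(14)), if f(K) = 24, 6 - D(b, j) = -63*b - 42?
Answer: -202380681/10472 ≈ -19326.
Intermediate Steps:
D(b, j) = 48 + 63*b (D(b, j) = 6 - (-63*b - 42) = 6 - (-42 - 63*b) = 6 + (42 + 63*b) = 48 + 63*b)
(D(-180, 166) - 8096) + (2394/(-9163) + 1497/f(14)) = ((48 + 63*(-180)) - 8096) + (2394/(-9163) + 1497/24) = ((48 - 11340) - 8096) + (2394*(-1/9163) + 1497*(1/24)) = (-11292 - 8096) + (-342/1309 + 499/8) = -19388 + 650455/10472 = -202380681/10472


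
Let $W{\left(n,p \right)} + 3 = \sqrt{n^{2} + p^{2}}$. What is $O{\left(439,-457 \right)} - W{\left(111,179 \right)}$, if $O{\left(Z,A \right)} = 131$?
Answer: $134 - \sqrt{44362} \approx -76.623$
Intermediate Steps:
$W{\left(n,p \right)} = -3 + \sqrt{n^{2} + p^{2}}$
$O{\left(439,-457 \right)} - W{\left(111,179 \right)} = 131 - \left(-3 + \sqrt{111^{2} + 179^{2}}\right) = 131 - \left(-3 + \sqrt{12321 + 32041}\right) = 131 - \left(-3 + \sqrt{44362}\right) = 131 + \left(3 - \sqrt{44362}\right) = 134 - \sqrt{44362}$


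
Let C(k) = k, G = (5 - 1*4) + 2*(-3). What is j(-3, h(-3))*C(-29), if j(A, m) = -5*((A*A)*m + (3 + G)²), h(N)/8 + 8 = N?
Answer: -114260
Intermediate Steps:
h(N) = -64 + 8*N
G = -5 (G = (5 - 4) - 6 = 1 - 6 = -5)
j(A, m) = -20 - 5*m*A² (j(A, m) = -5*((A*A)*m + (3 - 5)²) = -5*(A²*m + (-2)²) = -5*(m*A² + 4) = -5*(4 + m*A²) = -20 - 5*m*A²)
j(-3, h(-3))*C(-29) = (-20 - 5*(-64 + 8*(-3))*(-3)²)*(-29) = (-20 - 5*(-64 - 24)*9)*(-29) = (-20 - 5*(-88)*9)*(-29) = (-20 + 3960)*(-29) = 3940*(-29) = -114260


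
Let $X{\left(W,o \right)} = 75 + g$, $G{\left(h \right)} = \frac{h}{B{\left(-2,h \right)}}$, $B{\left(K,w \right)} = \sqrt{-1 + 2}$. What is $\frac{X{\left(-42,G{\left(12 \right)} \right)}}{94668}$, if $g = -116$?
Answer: $- \frac{41}{94668} \approx -0.00043309$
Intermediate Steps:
$B{\left(K,w \right)} = 1$ ($B{\left(K,w \right)} = \sqrt{1} = 1$)
$G{\left(h \right)} = h$ ($G{\left(h \right)} = \frac{h}{1} = h 1 = h$)
$X{\left(W,o \right)} = -41$ ($X{\left(W,o \right)} = 75 - 116 = -41$)
$\frac{X{\left(-42,G{\left(12 \right)} \right)}}{94668} = - \frac{41}{94668}$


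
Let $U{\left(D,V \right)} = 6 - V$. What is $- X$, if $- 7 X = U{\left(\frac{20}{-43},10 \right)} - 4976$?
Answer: $- \frac{4980}{7} \approx -711.43$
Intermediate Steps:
$X = \frac{4980}{7}$ ($X = - \frac{\left(6 - 10\right) - 4976}{7} = - \frac{-4 - 4976}{7} = \left(- \frac{1}{7}\right) \left(-4980\right) = \frac{4980}{7} \approx 711.43$)
$- X = \left(-1\right) \frac{4980}{7} = - \frac{4980}{7}$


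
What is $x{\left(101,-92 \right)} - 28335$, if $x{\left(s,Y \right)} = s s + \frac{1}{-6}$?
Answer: $- \frac{108805}{6} \approx -18134.0$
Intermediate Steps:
$x{\left(s,Y \right)} = - \frac{1}{6} + s^{2}$ ($x{\left(s,Y \right)} = s^{2} - \frac{1}{6} = - \frac{1}{6} + s^{2}$)
$x{\left(101,-92 \right)} - 28335 = \left(- \frac{1}{6} + 101^{2}\right) - 28335 = \left(- \frac{1}{6} + 10201\right) - 28335 = \frac{61205}{6} - 28335 = - \frac{108805}{6}$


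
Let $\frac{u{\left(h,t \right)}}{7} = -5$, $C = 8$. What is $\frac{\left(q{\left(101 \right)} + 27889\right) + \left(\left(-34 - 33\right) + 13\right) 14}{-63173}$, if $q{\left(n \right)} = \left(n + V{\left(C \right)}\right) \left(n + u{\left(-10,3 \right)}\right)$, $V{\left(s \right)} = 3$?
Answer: $- \frac{33997}{63173} \approx -0.53816$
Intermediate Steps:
$u{\left(h,t \right)} = -35$ ($u{\left(h,t \right)} = 7 \left(-5\right) = -35$)
$q{\left(n \right)} = \left(-35 + n\right) \left(3 + n\right)$ ($q{\left(n \right)} = \left(n + 3\right) \left(n - 35\right) = \left(3 + n\right) \left(-35 + n\right) = \left(-35 + n\right) \left(3 + n\right)$)
$\frac{\left(q{\left(101 \right)} + 27889\right) + \left(\left(-34 - 33\right) + 13\right) 14}{-63173} = \frac{\left(\left(-105 + 101^{2} - 3232\right) + 27889\right) + \left(\left(-34 - 33\right) + 13\right) 14}{-63173} = \left(\left(\left(-105 + 10201 - 3232\right) + 27889\right) + \left(-67 + 13\right) 14\right) \left(- \frac{1}{63173}\right) = \left(\left(6864 + 27889\right) - 756\right) \left(- \frac{1}{63173}\right) = \left(34753 - 756\right) \left(- \frac{1}{63173}\right) = 33997 \left(- \frac{1}{63173}\right) = - \frac{33997}{63173}$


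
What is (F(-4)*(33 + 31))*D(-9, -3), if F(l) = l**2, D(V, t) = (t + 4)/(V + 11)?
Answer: 512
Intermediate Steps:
D(V, t) = (4 + t)/(11 + V)
(F(-4)*(33 + 31))*D(-9, -3) = ((-4)**2*(33 + 31))*((4 - 3)/(11 - 9)) = (16*64)*(1/2) = 1024*((1/2)*1) = 1024*(1/2) = 512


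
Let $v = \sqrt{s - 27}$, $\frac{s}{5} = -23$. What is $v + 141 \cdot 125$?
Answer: $17625 + i \sqrt{142} \approx 17625.0 + 11.916 i$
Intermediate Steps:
$s = -115$ ($s = 5 \left(-23\right) = -115$)
$v = i \sqrt{142}$ ($v = \sqrt{-115 - 27} = \sqrt{-142} = i \sqrt{142} \approx 11.916 i$)
$v + 141 \cdot 125 = i \sqrt{142} + 141 \cdot 125 = i \sqrt{142} + 17625 = 17625 + i \sqrt{142}$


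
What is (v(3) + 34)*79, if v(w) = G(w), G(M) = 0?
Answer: 2686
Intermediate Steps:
v(w) = 0
(v(3) + 34)*79 = (0 + 34)*79 = 34*79 = 2686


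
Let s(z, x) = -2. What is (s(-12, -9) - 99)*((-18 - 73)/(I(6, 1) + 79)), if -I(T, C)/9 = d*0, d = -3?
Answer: 9191/79 ≈ 116.34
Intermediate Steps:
I(T, C) = 0 (I(T, C) = -(-27)*0 = -9*0 = 0)
(s(-12, -9) - 99)*((-18 - 73)/(I(6, 1) + 79)) = (-2 - 99)*((-18 - 73)/(0 + 79)) = -(-9191)/79 = -101*(-91/79) = 9191/79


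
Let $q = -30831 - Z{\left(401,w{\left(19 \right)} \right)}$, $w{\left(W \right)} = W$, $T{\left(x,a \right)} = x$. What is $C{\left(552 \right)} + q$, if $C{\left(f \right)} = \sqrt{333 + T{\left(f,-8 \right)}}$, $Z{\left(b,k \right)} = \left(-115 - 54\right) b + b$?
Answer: $36537 + \sqrt{885} \approx 36567.0$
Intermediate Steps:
$Z{\left(b,k \right)} = - 168 b$ ($Z{\left(b,k \right)} = \left(-115 - 54\right) b + b = - 169 b + b = - 168 b$)
$C{\left(f \right)} = \sqrt{333 + f}$
$q = 36537$ ($q = -30831 - \left(-168\right) 401 = -30831 - -67368 = -30831 + 67368 = 36537$)
$C{\left(552 \right)} + q = \sqrt{333 + 552} + 36537 = \sqrt{885} + 36537 = 36537 + \sqrt{885}$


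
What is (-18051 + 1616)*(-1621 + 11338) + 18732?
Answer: -159680163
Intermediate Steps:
(-18051 + 1616)*(-1621 + 11338) + 18732 = -16435*9717 + 18732 = -159698895 + 18732 = -159680163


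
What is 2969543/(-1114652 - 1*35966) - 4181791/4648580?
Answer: -9307901097889/2674369911220 ≈ -3.4804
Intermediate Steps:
2969543/(-1114652 - 1*35966) - 4181791/4648580 = 2969543/(-1114652 - 35966) - 4181791*1/4648580 = 2969543/(-1150618) - 4181791/4648580 = 2969543*(-1/1150618) - 4181791/4648580 = -2969543/1150618 - 4181791/4648580 = -9307901097889/2674369911220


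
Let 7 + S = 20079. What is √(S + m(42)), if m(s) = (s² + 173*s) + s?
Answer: 2*√7286 ≈ 170.72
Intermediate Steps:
S = 20072 (S = -7 + 20079 = 20072)
m(s) = s² + 174*s
√(S + m(42)) = √(20072 + 42*(174 + 42)) = √(20072 + 42*216) = √(20072 + 9072) = √29144 = 2*√7286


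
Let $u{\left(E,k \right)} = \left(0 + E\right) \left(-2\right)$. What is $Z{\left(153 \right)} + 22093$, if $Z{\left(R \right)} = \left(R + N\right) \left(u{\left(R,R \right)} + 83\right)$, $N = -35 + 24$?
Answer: $-9573$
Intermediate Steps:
$N = -11$
$u{\left(E,k \right)} = - 2 E$ ($u{\left(E,k \right)} = E \left(-2\right) = - 2 E$)
$Z{\left(R \right)} = \left(-11 + R\right) \left(83 - 2 R\right)$ ($Z{\left(R \right)} = \left(R - 11\right) \left(- 2 R + 83\right) = \left(-11 + R\right) \left(83 - 2 R\right)$)
$Z{\left(153 \right)} + 22093 = \left(-913 - 2 \cdot 153^{2} + 105 \cdot 153\right) + 22093 = \left(-913 - 46818 + 16065\right) + 22093 = -31666 + 22093 = -9573$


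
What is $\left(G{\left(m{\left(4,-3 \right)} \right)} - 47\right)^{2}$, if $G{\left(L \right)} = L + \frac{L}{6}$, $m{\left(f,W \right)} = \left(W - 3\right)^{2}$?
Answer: $25$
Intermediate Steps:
$m{\left(f,W \right)} = \left(-3 + W\right)^{2}$
$G{\left(L \right)} = \frac{7 L}{6}$ ($G{\left(L \right)} = L + L \frac{1}{6} = L + \frac{L}{6} = \frac{7 L}{6}$)
$\left(G{\left(m{\left(4,-3 \right)} \right)} - 47\right)^{2} = \left(\frac{7 \left(-3 - 3\right)^{2}}{6} - 47\right)^{2} = \left(\frac{7 \left(-6\right)^{2}}{6} - 47\right)^{2} = \left(\frac{7}{6} \cdot 36 - 47\right)^{2} = \left(42 - 47\right)^{2} = \left(-5\right)^{2} = 25$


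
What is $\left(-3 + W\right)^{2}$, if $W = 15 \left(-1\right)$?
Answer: $324$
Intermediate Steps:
$W = -15$
$\left(-3 + W\right)^{2} = \left(-3 - 15\right)^{2} = \left(-18\right)^{2} = 324$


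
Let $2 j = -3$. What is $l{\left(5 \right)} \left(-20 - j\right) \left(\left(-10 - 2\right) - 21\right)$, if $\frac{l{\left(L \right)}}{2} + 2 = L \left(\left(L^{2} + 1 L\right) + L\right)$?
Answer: $211233$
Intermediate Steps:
$j = - \frac{3}{2}$ ($j = \frac{1}{2} \left(-3\right) = - \frac{3}{2} \approx -1.5$)
$l{\left(L \right)} = -4 + 2 L \left(L^{2} + 2 L\right)$ ($l{\left(L \right)} = -4 + 2 L \left(\left(L^{2} + 1 L\right) + L\right) = -4 + 2 L \left(\left(L^{2} + L\right) + L\right) = -4 + 2 L \left(\left(L + L^{2}\right) + L\right) = -4 + 2 L \left(L^{2} + 2 L\right)$)
$l{\left(5 \right)} \left(-20 - j\right) \left(\left(-10 - 2\right) - 21\right) = \left(-4 + 2 \cdot 5^{3} + 4 \cdot 5^{2}\right) \left(-20 - - \frac{3}{2}\right) \left(\left(-10 - 2\right) - 21\right) = \left(-4 + 2 \cdot 125 + 4 \cdot 25\right) \left(-20 + \frac{3}{2}\right) \left(\left(-10 - 2\right) - 21\right) = \left(-4 + 250 + 100\right) \left(- \frac{37}{2}\right) \left(-12 - 21\right) = 346 \left(- \frac{37}{2}\right) \left(-33\right) = \left(-6401\right) \left(-33\right) = 211233$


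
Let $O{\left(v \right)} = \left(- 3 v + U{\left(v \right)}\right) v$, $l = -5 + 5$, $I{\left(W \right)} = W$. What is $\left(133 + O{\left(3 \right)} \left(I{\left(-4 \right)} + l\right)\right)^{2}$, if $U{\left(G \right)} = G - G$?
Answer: $58081$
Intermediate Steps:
$U{\left(G \right)} = 0$
$l = 0$
$O{\left(v \right)} = - 3 v^{2}$ ($O{\left(v \right)} = \left(- 3 v + 0\right) v = - 3 v v = - 3 v^{2}$)
$\left(133 + O{\left(3 \right)} \left(I{\left(-4 \right)} + l\right)\right)^{2} = \left(133 + - 3 \cdot 3^{2} \left(-4 + 0\right)\right)^{2} = \left(133 + \left(-3\right) 9 \left(-4\right)\right)^{2} = \left(133 - -108\right)^{2} = \left(133 + 108\right)^{2} = 241^{2} = 58081$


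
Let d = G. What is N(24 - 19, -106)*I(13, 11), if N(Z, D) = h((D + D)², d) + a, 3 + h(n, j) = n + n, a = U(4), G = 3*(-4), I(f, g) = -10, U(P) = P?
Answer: -898890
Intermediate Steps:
G = -12
d = -12
a = 4
h(n, j) = -3 + 2*n (h(n, j) = -3 + (n + n) = -3 + 2*n)
N(Z, D) = 1 + 8*D² (N(Z, D) = (-3 + 2*(D + D)²) + 4 = (-3 + 2*(2*D)²) + 4 = (-3 + 2*(4*D²)) + 4 = (-3 + 8*D²) + 4 = 1 + 8*D²)
N(24 - 19, -106)*I(13, 11) = (1 + 8*(-106)²)*(-10) = (1 + 8*11236)*(-10) = (1 + 89888)*(-10) = 89889*(-10) = -898890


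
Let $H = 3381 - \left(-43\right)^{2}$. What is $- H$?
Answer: $-1532$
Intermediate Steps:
$H = 1532$ ($H = 3381 - 1849 = 1532$)
$- H = \left(-1\right) 1532 = -1532$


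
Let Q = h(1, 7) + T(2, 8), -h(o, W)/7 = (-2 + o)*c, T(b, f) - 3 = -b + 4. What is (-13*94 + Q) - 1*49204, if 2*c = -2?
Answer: -50428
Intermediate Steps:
c = -1 (c = (½)*(-2) = -1)
T(b, f) = 7 - b (T(b, f) = 3 + (-b + 4) = 3 + (4 - b) = 7 - b)
h(o, W) = -14 + 7*o (h(o, W) = -7*(-2 + o)*(-1) = -7*(2 - o) = -14 + 7*o)
Q = -2 (Q = (-14 + 7*1) + (7 - 1*2) = (-14 + 7) + (7 - 2) = -7 + 5 = -2)
(-13*94 + Q) - 1*49204 = (-13*94 - 2) - 1*49204 = (-1222 - 2) - 49204 = -1224 - 49204 = -50428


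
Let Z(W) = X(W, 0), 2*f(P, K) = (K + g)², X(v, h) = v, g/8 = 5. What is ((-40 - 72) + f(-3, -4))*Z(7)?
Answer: 3752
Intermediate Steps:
g = 40 (g = 8*5 = 40)
f(P, K) = (40 + K)²/2 (f(P, K) = (K + 40)²/2 = (40 + K)²/2)
Z(W) = W
((-40 - 72) + f(-3, -4))*Z(7) = ((-40 - 72) + (40 - 4)²/2)*7 = (-112 + (½)*36²)*7 = (-112 + (½)*1296)*7 = (-112 + 648)*7 = 536*7 = 3752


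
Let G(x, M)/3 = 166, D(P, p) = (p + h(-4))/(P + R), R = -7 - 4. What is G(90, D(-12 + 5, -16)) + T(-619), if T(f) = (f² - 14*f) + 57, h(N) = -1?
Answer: 392382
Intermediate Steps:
R = -11
T(f) = 57 + f² - 14*f
D(P, p) = (-1 + p)/(-11 + P) (D(P, p) = (p - 1)/(P - 11) = (-1 + p)/(-11 + P))
G(x, M) = 498 (G(x, M) = 3*166 = 498)
G(90, D(-12 + 5, -16)) + T(-619) = 498 + (57 + (-619)² - 14*(-619)) = 498 + (57 + 383161 + 8666) = 498 + 391884 = 392382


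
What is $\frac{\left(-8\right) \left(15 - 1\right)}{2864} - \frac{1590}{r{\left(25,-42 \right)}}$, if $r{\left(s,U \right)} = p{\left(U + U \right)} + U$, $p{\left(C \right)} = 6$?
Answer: $\frac{47393}{1074} \approx 44.128$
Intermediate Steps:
$r{\left(s,U \right)} = 6 + U$
$\frac{\left(-8\right) \left(15 - 1\right)}{2864} - \frac{1590}{r{\left(25,-42 \right)}} = \frac{\left(-8\right) \left(15 - 1\right)}{2864} - \frac{1590}{6 - 42} = \left(-8\right) 14 \cdot \frac{1}{2864} - \frac{1590}{-36} = \left(-112\right) \frac{1}{2864} - - \frac{265}{6} = - \frac{7}{179} + \frac{265}{6} = \frac{47393}{1074}$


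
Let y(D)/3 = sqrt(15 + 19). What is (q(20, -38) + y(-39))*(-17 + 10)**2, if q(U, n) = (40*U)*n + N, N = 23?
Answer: -1488473 + 147*sqrt(34) ≈ -1.4876e+6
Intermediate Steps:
y(D) = 3*sqrt(34) (y(D) = 3*sqrt(15 + 19) = 3*sqrt(34))
q(U, n) = 23 + 40*U*n (q(U, n) = (40*U)*n + 23 = 40*U*n + 23 = 23 + 40*U*n)
(q(20, -38) + y(-39))*(-17 + 10)**2 = ((23 + 40*20*(-38)) + 3*sqrt(34))*(-17 + 10)**2 = ((23 - 30400) + 3*sqrt(34))*(-7)**2 = (-30377 + 3*sqrt(34))*49 = -1488473 + 147*sqrt(34)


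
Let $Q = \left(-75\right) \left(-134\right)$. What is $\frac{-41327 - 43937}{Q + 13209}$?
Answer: $- \frac{85264}{23259} \approx -3.6658$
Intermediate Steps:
$Q = 10050$
$\frac{-41327 - 43937}{Q + 13209} = \frac{-41327 - 43937}{10050 + 13209} = - \frac{85264}{23259}$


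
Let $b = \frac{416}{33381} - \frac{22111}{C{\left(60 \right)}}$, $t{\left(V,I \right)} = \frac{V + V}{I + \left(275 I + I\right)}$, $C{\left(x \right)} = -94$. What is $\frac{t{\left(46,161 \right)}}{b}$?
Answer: $\frac{12551256}{1431227079905} \approx 8.7696 \cdot 10^{-6}$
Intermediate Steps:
$t{\left(V,I \right)} = \frac{2 V}{277 I}$ ($t{\left(V,I \right)} = \frac{2 V}{I + 276 I} = \frac{2 V}{277 I}$)
$b = \frac{738126395}{3137814}$ ($b = \frac{416}{33381} - \frac{22111}{-94} = 416 \cdot \frac{1}{33381} - - \frac{22111}{94} = \frac{416}{33381} + \frac{22111}{94} = \frac{738126395}{3137814} \approx 235.24$)
$\frac{t{\left(46,161 \right)}}{b} = \frac{\frac{2}{277} \cdot 46 \cdot \frac{1}{161}}{\frac{738126395}{3137814}} = \frac{2}{277} \cdot 46 \cdot \frac{1}{161} \cdot \frac{3137814}{738126395} = \frac{4}{1939} \cdot \frac{3137814}{738126395} = \frac{12551256}{1431227079905}$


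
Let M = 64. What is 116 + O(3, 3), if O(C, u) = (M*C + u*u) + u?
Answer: 320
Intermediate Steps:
O(C, u) = u + u**2 + 64*C (O(C, u) = (64*C + u*u) + u = (64*C + u**2) + u = (u**2 + 64*C) + u = u + u**2 + 64*C)
116 + O(3, 3) = 116 + (3 + 3**2 + 64*3) = 116 + (3 + 9 + 192) = 116 + 204 = 320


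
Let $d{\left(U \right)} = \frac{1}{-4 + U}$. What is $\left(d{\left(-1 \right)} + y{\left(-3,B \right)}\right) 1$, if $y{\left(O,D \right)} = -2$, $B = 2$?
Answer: $- \frac{11}{5} \approx -2.2$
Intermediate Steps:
$\left(d{\left(-1 \right)} + y{\left(-3,B \right)}\right) 1 = \left(\frac{1}{-4 - 1} - 2\right) 1 = \left(\frac{1}{-5} - 2\right) 1 = \left(- \frac{1}{5} - 2\right) 1 = \left(- \frac{11}{5}\right) 1 = - \frac{11}{5}$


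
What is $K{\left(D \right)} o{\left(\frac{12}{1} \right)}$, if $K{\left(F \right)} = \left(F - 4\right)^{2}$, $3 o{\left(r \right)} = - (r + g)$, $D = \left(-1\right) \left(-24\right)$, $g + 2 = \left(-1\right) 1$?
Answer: $-1200$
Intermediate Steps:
$g = -3$ ($g = -2 - 1 = -3$)
$D = 24$
$o{\left(r \right)} = 1 - \frac{r}{3}$ ($o{\left(r \right)} = \frac{\left(-1\right) \left(r - 3\right)}{3} = \frac{\left(-1\right) \left(-3 + r\right)}{3} = \frac{3 - r}{3} = 1 - \frac{r}{3}$)
$K{\left(F \right)} = \left(-4 + F\right)^{2}$
$K{\left(D \right)} o{\left(\frac{12}{1} \right)} = \left(-4 + 24\right)^{2} \left(1 - \frac{12 \cdot 1^{-1}}{3}\right) = 20^{2} \left(1 - \frac{12 \cdot 1}{3}\right) = 400 \left(1 - 4\right) = 400 \left(-3\right) = -1200$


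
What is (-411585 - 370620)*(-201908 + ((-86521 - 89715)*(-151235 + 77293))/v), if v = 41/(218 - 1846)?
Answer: 16594377984518491620/41 ≈ 4.0474e+17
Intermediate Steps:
v = -41/1628 (v = 41/(-1628) = -1/1628*41 = -41/1628 ≈ -0.025184)
(-411585 - 370620)*(-201908 + ((-86521 - 89715)*(-151235 + 77293))/v) = (-411585 - 370620)*(-201908 + ((-86521 - 89715)*(-151235 + 77293))/(-41/1628)) = -782205*(-201908 - 176236*(-73942)*(-1628/41)) = -782205*(-201908 + 13031242312*(-1628/41)) = -782205*(-201908 - 21214862483936/41) = -782205*(-21214870762164/41) = 16594377984518491620/41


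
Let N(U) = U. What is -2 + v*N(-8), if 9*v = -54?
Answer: 46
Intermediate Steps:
v = -6 (v = (⅑)*(-54) = -6)
-2 + v*N(-8) = -2 - 6*(-8) = -2 + 48 = 46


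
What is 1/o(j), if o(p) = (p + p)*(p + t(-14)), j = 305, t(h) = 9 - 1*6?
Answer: 1/187880 ≈ 5.3225e-6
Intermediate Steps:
t(h) = 3 (t(h) = 9 - 6 = 3)
o(p) = 2*p*(3 + p) (o(p) = (p + p)*(p + 3) = (2*p)*(3 + p) = 2*p*(3 + p))
1/o(j) = 1/(2*305*(3 + 305)) = 1/(2*305*308) = 1/187880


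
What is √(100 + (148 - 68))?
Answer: 6*√5 ≈ 13.416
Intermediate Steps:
√(100 + (148 - 68)) = √(100 + 80) = √180 = 6*√5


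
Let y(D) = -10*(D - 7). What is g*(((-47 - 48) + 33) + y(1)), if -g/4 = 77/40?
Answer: 77/5 ≈ 15.400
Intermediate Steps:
y(D) = 70 - 10*D (y(D) = -10*(-7 + D) = 70 - 10*D)
g = -77/10 (g = -308/40 = -4*77/40 = -77/10 ≈ -7.7000)
g*(((-47 - 48) + 33) + y(1)) = -77*(((-47 - 48) + 33) + (70 - 10*1))/10 = -77*((-95 + 33) + (70 - 10))/10 = -77*(-62 + 60)/10 = -77/10*(-2) = 77/5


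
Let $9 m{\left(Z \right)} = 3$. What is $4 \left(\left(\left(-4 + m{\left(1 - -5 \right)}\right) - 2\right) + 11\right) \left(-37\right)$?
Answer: $- \frac{2368}{3} \approx -789.33$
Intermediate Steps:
$m{\left(Z \right)} = \frac{1}{3}$ ($m{\left(Z \right)} = \frac{1}{9} \cdot 3 = \frac{1}{3}$)
$4 \left(\left(\left(-4 + m{\left(1 - -5 \right)}\right) - 2\right) + 11\right) \left(-37\right) = 4 \left(\left(\left(-4 + \frac{1}{3}\right) - 2\right) + 11\right) \left(-37\right) = 4 \left(\left(- \frac{11}{3} - 2\right) + 11\right) \left(-37\right) = 4 \left(- \frac{17}{3} + 11\right) \left(-37\right) = 4 \cdot \frac{16}{3} \left(-37\right) = \frac{64}{3} \left(-37\right) = - \frac{2368}{3}$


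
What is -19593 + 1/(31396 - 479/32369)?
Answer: -19911516413116/1016256645 ≈ -19593.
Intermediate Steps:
-19593 + 1/(31396 - 479/32369) = -19593 + 1/(1016256645/32369) = -19593 + 32369/1016256645 = -19911516413116/1016256645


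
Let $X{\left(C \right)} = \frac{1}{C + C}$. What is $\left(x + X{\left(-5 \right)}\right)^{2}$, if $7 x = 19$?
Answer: $\frac{33489}{4900} \approx 6.8345$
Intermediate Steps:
$x = \frac{19}{7}$ ($x = \frac{1}{7} \cdot 19 = \frac{19}{7} \approx 2.7143$)
$X{\left(C \right)} = \frac{1}{2 C}$
$\left(x + X{\left(-5 \right)}\right)^{2} = \left(\frac{19}{7} + \frac{1}{2 \left(-5\right)}\right)^{2} = \left(\frac{19}{7} + \frac{1}{2} \left(- \frac{1}{5}\right)\right)^{2} = \left(\frac{19}{7} - \frac{1}{10}\right)^{2} = \left(\frac{183}{70}\right)^{2} = \frac{33489}{4900}$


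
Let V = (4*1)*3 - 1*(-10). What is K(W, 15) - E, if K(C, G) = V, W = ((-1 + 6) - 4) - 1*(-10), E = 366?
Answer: -344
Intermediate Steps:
W = 11 (W = (5 - 4) + 10 = 1 + 10 = 11)
V = 22 (V = 4*3 + 10 = 12 + 10 = 22)
K(C, G) = 22
K(W, 15) - E = 22 - 1*366 = 22 - 366 = -344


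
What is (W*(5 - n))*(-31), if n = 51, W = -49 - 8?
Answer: -81282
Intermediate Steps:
W = -57
(W*(5 - n))*(-31) = -57*(5 - 1*51)*(-31) = -57*(5 - 51)*(-31) = -57*(-46)*(-31) = 2622*(-31) = -81282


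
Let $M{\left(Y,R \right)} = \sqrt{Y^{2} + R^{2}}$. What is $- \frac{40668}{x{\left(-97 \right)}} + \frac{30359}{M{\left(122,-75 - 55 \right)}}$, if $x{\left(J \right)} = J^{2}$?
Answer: $- \frac{40668}{9409} + \frac{30359 \sqrt{7946}}{15892} \approx 165.97$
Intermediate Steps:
$M{\left(Y,R \right)} = \sqrt{R^{2} + Y^{2}}$
$- \frac{40668}{x{\left(-97 \right)}} + \frac{30359}{M{\left(122,-75 - 55 \right)}} = - \frac{40668}{\left(-97\right)^{2}} + \frac{30359}{\sqrt{\left(-75 - 55\right)^{2} + 122^{2}}} = - \frac{40668}{9409} + \frac{30359}{\sqrt{\left(-75 - 55\right)^{2} + 14884}} = \left(-40668\right) \frac{1}{9409} + \frac{30359}{\sqrt{\left(-130\right)^{2} + 14884}} = - \frac{40668}{9409} + \frac{30359}{\sqrt{16900 + 14884}} = - \frac{40668}{9409} + \frac{30359}{\sqrt{31784}} = - \frac{40668}{9409} + \frac{30359}{2 \sqrt{7946}} = - \frac{40668}{9409} + 30359 \frac{\sqrt{7946}}{15892} = - \frac{40668}{9409} + \frac{30359 \sqrt{7946}}{15892}$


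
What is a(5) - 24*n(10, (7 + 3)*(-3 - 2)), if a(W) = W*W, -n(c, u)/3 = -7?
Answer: -479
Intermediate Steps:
n(c, u) = 21 (n(c, u) = -3*(-7) = 21)
a(W) = W²
a(5) - 24*n(10, (7 + 3)*(-3 - 2)) = 5² - 24*21 = 25 - 504 = -479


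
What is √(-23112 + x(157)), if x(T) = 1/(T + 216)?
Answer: 5*I*√128621963/373 ≈ 152.03*I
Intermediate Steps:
x(T) = 1/(216 + T)
√(-23112 + x(157)) = √(-23112 + 1/(216 + 157)) = √(-23112 + 1/373) = √(-8620775/373) = 5*I*√128621963/373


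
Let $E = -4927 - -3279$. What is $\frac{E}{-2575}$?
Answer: $\frac{16}{25} \approx 0.64$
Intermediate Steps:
$E = -1648$ ($E = -4927 + 3279 = -1648$)
$\frac{E}{-2575} = - \frac{1648}{-2575} = \left(-1648\right) \left(- \frac{1}{2575}\right) = \frac{16}{25}$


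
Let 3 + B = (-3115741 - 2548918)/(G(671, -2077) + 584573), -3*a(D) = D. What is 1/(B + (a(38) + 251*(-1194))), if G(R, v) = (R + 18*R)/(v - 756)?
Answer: -150552960/45123636364457 ≈ -3.3365e-6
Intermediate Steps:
a(D) = -D/3
G(R, v) = 19*R/(-756 + v) (G(R, v) = (19*R)/(-756 + v) = 19*R/(-756 + v))
B = -1910566057/150552960 (B = -3 + (-3115741 - 2548918)/(19*671/(-756 - 2077) + 584573) = -3 - 5664659/(19*671/(-2833) + 584573) = -3 - 5664659/(19*671*(-1/2833) + 584573) = -3 - 5664659/(-12749/2833 + 584573) = -3 - 5664659/1656082560/2833 = -3 - 5664659*2833/1656082560 = -3 - 1458907177/150552960 = -1910566057/150552960 ≈ -12.690)
1/(B + (a(38) + 251*(-1194))) = 1/(-1910566057/150552960 + (-⅓*38 + 251*(-1194))) = 1/(-1910566057/150552960 + (-38/3 - 299694)) = 1/(-1910566057/150552960 - 899120/3) = 1/(-45123636364457/150552960) = -150552960/45123636364457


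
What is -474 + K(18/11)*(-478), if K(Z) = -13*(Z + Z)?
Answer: 218490/11 ≈ 19863.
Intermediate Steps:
K(Z) = -26*Z
-474 + K(18/11)*(-478) = -474 - 468/11*(-478) = -474 + 223704/11 = 218490/11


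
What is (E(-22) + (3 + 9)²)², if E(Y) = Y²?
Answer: 394384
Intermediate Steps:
(E(-22) + (3 + 9)²)² = ((-22)² + (3 + 9)²)² = (484 + 12²)² = (484 + 144)² = 628² = 394384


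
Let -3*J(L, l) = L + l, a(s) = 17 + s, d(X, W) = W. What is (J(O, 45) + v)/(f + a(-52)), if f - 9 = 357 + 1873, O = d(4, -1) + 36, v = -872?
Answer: -674/1653 ≈ -0.40774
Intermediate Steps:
O = 35 (O = -1 + 36 = 35)
J(L, l) = -L/3 - l/3 (J(L, l) = -(L + l)/3 = -L/3 - l/3)
f = 2239 (f = 9 + (357 + 1873) = 9 + 2230 = 2239)
(J(O, 45) + v)/(f + a(-52)) = ((-⅓*35 - ⅓*45) - 872)/(2239 + (17 - 52)) = ((-35/3 - 15) - 872)/(2239 - 35) = (-80/3 - 872)/2204 = -2696/3*1/2204 = -674/1653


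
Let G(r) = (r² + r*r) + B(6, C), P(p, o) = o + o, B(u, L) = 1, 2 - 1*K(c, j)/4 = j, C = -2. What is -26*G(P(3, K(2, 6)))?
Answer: -53274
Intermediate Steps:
K(c, j) = 8 - 4*j
P(p, o) = 2*o
G(r) = 1 + 2*r² (G(r) = (r² + r*r) + 1 = (r² + r²) + 1 = 2*r² + 1 = 1 + 2*r²)
-26*G(P(3, K(2, 6))) = -26*(1 + 2*(2*(8 - 4*6))²) = -26*(1 + 2*(2*(8 - 24))²) = -26*(1 + 2*(2*(-16))²) = -26*(1 + 2*(-32)²) = -26*(1 + 2*1024) = -26*(1 + 2048) = -26*2049 = -53274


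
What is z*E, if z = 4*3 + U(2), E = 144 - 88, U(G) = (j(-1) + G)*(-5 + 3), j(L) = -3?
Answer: 784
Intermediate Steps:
U(G) = 6 - 2*G (U(G) = (-3 + G)*(-5 + 3) = (-3 + G)*(-2) = 6 - 2*G)
E = 56
z = 14 (z = 4*3 + (6 - 2*2) = 12 + (6 - 4) = 12 + 2 = 14)
z*E = 14*56 = 784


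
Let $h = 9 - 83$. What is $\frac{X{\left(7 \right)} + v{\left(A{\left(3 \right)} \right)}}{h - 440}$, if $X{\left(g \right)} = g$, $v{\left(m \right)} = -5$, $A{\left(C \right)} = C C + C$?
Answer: $- \frac{1}{257} \approx -0.0038911$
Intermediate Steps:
$A{\left(C \right)} = C + C^{2}$ ($A{\left(C \right)} = C^{2} + C = C + C^{2}$)
$h = -74$ ($h = 9 - 83 = -74$)
$\frac{X{\left(7 \right)} + v{\left(A{\left(3 \right)} \right)}}{h - 440} = \frac{7 - 5}{-74 - 440} = \frac{2}{-514} = 2 \left(- \frac{1}{514}\right) = - \frac{1}{257}$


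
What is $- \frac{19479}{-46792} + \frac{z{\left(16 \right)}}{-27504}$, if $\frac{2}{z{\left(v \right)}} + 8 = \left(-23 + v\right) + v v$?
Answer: $\frac{1008716849}{2423117871} \approx 0.41629$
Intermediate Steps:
$z{\left(v \right)} = \frac{2}{-31 + v + v^{2}}$ ($z{\left(v \right)} = \frac{2}{-8 + \left(\left(-23 + v\right) + v v\right)} = \frac{2}{-8 + \left(\left(-23 + v\right) + v^{2}\right)} = \frac{2}{-8 + \left(-23 + v + v^{2}\right)} = \frac{2}{-31 + v + v^{2}}$)
$- \frac{19479}{-46792} + \frac{z{\left(16 \right)}}{-27504} = - \frac{19479}{-46792} + \frac{2 \frac{1}{-31 + 16 + 16^{2}}}{-27504} = \left(-19479\right) \left(- \frac{1}{46792}\right) + \frac{2}{-31 + 16 + 256} \left(- \frac{1}{27504}\right) = \frac{19479}{46792} + \frac{2}{241} \left(- \frac{1}{27504}\right) = \frac{19479}{46792} - \frac{1}{3314232} = \frac{1008716849}{2423117871}$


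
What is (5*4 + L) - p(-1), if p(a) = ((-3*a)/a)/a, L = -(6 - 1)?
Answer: 12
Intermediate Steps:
L = -5 (L = -1*5 = -5)
p(a) = -3/a
(5*4 + L) - p(-1) = (5*4 - 5) - (-3)/(-1) = (20 - 5) - (-3)*(-1) = 15 - 1*3 = 15 - 3 = 12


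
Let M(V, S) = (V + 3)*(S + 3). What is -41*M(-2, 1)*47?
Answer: -7708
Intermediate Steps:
M(V, S) = (3 + S)*(3 + V) (M(V, S) = (3 + V)*(3 + S) = (3 + S)*(3 + V))
-41*M(-2, 1)*47 = -41*(9 + 3*1 + 3*(-2) + 1*(-2))*47 = -41*(9 + 3 - 6 - 2)*47 = -41*4*47 = -164*47 = -7708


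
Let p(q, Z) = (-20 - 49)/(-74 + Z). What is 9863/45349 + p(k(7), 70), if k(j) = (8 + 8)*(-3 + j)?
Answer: 3168533/181396 ≈ 17.467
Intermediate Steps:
k(j) = -48 + 16*j (k(j) = 16*(-3 + j) = -48 + 16*j)
p(q, Z) = -69/(-74 + Z)
9863/45349 + p(k(7), 70) = 9863/45349 - 69/(-74 + 70) = 9863*(1/45349) - 69/(-4) = 9863/45349 - 69*(-¼) = 9863/45349 + 69/4 = 3168533/181396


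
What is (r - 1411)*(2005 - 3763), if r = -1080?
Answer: 4379178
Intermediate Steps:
(r - 1411)*(2005 - 3763) = (-1080 - 1411)*(2005 - 3763) = -2491*(-1758) = 4379178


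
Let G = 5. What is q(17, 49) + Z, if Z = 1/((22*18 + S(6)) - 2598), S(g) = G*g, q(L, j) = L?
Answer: 36923/2172 ≈ 17.000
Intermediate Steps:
S(g) = 5*g
Z = -1/2172 (Z = 1/((22*18 + 5*6) - 2598) = 1/((396 + 30) - 2598) = 1/(426 - 2598) = 1/(-2172) = -1/2172 ≈ -0.00046040)
q(17, 49) + Z = 17 - 1/2172 = 36923/2172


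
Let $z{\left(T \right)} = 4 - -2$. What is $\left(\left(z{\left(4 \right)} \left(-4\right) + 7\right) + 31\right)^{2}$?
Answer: $196$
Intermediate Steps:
$z{\left(T \right)} = 6$ ($z{\left(T \right)} = 4 + 2 = 6$)
$\left(\left(z{\left(4 \right)} \left(-4\right) + 7\right) + 31\right)^{2} = \left(\left(6 \left(-4\right) + 7\right) + 31\right)^{2} = \left(\left(-24 + 7\right) + 31\right)^{2} = \left(-17 + 31\right)^{2} = 14^{2} = 196$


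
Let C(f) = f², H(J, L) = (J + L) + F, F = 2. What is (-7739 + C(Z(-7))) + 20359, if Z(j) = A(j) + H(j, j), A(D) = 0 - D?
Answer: 12645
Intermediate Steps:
H(J, L) = 2 + J + L (H(J, L) = (J + L) + 2 = 2 + J + L)
A(D) = -D
Z(j) = 2 + j (Z(j) = -j + (2 + j + j) = -j + (2 + 2*j) = 2 + j)
(-7739 + C(Z(-7))) + 20359 = (-7739 + (2 - 7)²) + 20359 = (-7739 + (-5)²) + 20359 = (-7739 + 25) + 20359 = -7714 + 20359 = 12645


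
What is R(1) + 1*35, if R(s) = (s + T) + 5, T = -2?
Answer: 39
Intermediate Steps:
R(s) = 3 + s (R(s) = (s - 2) + 5 = (-2 + s) + 5 = 3 + s)
R(1) + 1*35 = (3 + 1) + 1*35 = 4 + 35 = 39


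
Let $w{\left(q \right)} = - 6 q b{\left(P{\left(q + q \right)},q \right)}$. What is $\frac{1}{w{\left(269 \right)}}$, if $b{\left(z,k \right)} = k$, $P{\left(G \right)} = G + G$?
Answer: $- \frac{1}{434166} \approx -2.3033 \cdot 10^{-6}$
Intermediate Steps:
$P{\left(G \right)} = 2 G$
$w{\left(q \right)} = - 6 q^{2}$ ($w{\left(q \right)} = - 6 q q = - 6 q^{2}$)
$\frac{1}{w{\left(269 \right)}} = \frac{1}{\left(-6\right) 269^{2}} = \frac{1}{\left(-6\right) 72361} = \frac{1}{-434166} = - \frac{1}{434166}$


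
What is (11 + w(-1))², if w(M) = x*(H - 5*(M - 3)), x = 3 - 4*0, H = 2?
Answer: 5929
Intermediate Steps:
x = 3 (x = 3 + 0 = 3)
w(M) = 51 - 15*M (w(M) = 3*(2 - 5*(M - 3)) = 3*(2 - 5*(-3 + M)) = 3*(2 + (15 - 5*M)) = 3*(17 - 5*M) = 51 - 15*M)
(11 + w(-1))² = (11 + (51 - 15*(-1)))² = (11 + (51 + 15))² = (11 + 66)² = 77² = 5929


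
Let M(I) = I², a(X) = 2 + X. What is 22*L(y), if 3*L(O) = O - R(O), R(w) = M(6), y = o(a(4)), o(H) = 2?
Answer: -748/3 ≈ -249.33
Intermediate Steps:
y = 2
R(w) = 36 (R(w) = 6² = 36)
L(O) = -12 + O/3 (L(O) = (O - 1*36)/3 = (O - 36)/3 = (-36 + O)/3 = -12 + O/3)
22*L(y) = 22*(-12 + (⅓)*2) = 22*(-12 + ⅔) = 22*(-34/3) = -748/3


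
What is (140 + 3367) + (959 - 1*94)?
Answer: 4372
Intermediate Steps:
(140 + 3367) + (959 - 1*94) = 3507 + (959 - 94) = 3507 + 865 = 4372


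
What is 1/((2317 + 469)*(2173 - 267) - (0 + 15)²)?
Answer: 1/5309891 ≈ 1.8833e-7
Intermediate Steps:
1/((2317 + 469)*(2173 - 267) - (0 + 15)²) = 1/(2786*1906 - 1*15²) = 1/(5310116 - 1*225) = 1/(5310116 - 225) = 1/5309891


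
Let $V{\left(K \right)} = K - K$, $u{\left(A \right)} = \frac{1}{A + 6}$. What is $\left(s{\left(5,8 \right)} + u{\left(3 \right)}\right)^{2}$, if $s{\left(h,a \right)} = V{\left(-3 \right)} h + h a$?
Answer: $\frac{130321}{81} \approx 1608.9$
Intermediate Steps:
$u{\left(A \right)} = \frac{1}{6 + A}$
$V{\left(K \right)} = 0$
$s{\left(h,a \right)} = a h$ ($s{\left(h,a \right)} = 0 h + h a = 0 + a h = a h$)
$\left(s{\left(5,8 \right)} + u{\left(3 \right)}\right)^{2} = \left(8 \cdot 5 + \frac{1}{6 + 3}\right)^{2} = \left(40 + \frac{1}{9}\right)^{2} = \left(\frac{361}{9}\right)^{2} = \frac{130321}{81}$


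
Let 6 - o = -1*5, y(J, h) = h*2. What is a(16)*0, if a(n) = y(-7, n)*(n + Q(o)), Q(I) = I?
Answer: 0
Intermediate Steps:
y(J, h) = 2*h
o = 11 (o = 6 - (-1)*5 = 6 - 1*(-5) = 6 + 5 = 11)
a(n) = 2*n*(11 + n) (a(n) = (2*n)*(n + 11) = (2*n)*(11 + n) = 2*n*(11 + n))
a(16)*0 = (2*16*(11 + 16))*0 = (2*16*27)*0 = 864*0 = 0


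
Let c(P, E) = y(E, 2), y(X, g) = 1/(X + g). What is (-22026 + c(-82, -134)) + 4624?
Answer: -2297065/132 ≈ -17402.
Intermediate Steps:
c(P, E) = 1/(2 + E) (c(P, E) = 1/(E + 2) = 1/(2 + E))
(-22026 + c(-82, -134)) + 4624 = (-22026 + 1/(2 - 134)) + 4624 = (-22026 + 1/(-132)) + 4624 = (-22026 - 1/132) + 4624 = -2907433/132 + 4624 = -2297065/132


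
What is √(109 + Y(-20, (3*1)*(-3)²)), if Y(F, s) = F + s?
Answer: 2*√29 ≈ 10.770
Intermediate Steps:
√(109 + Y(-20, (3*1)*(-3)²)) = √(109 + (-20 + (3*1)*(-3)²)) = √(109 + (-20 + 3*9)) = √(109 + (-20 + 27)) = √(109 + 7) = √116 = 2*√29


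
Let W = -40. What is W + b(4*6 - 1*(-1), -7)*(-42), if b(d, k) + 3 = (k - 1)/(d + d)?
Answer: 2318/25 ≈ 92.720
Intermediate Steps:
b(d, k) = -3 + (-1 + k)/(2*d) (b(d, k) = -3 + (k - 1)/(d + d) = -3 + (-1 + k)/((2*d)) = -3 + (-1 + k)*(1/(2*d)) = -3 + (-1 + k)/(2*d))
W + b(4*6 - 1*(-1), -7)*(-42) = -40 + ((-1 - 7 - 6*(4*6 - 1*(-1)))/(2*(4*6 - 1*(-1))))*(-42) = -40 + ((-1 - 7 - 6*(24 + 1))/(2*(24 + 1)))*(-42) = -40 + ((½)*(-1 - 7 - 6*25)/25)*(-42) = -40 + ((½)*(1/25)*(-1 - 7 - 150))*(-42) = -40 + ((½)*(1/25)*(-158))*(-42) = -40 - 79/25*(-42) = -40 + 3318/25 = 2318/25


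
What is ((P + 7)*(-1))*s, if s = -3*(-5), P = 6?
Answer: -195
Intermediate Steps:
s = 15
((P + 7)*(-1))*s = ((6 + 7)*(-1))*15 = (13*(-1))*15 = -13*15 = -195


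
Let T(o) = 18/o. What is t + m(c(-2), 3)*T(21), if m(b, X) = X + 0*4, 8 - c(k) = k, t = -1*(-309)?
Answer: 2181/7 ≈ 311.57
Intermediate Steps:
t = 309
c(k) = 8 - k
m(b, X) = X (m(b, X) = X + 0 = X)
t + m(c(-2), 3)*T(21) = 309 + 3*(18/21) = 309 + 3*(18*(1/21)) = 309 + 3*(6/7) = 309 + 18/7 = 2181/7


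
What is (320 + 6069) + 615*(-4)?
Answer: 3929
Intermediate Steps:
(320 + 6069) + 615*(-4) = 6389 - 2460 = 3929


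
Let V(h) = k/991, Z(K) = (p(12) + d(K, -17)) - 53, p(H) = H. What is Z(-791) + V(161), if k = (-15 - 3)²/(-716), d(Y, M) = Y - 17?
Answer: -150603342/177389 ≈ -849.00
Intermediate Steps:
d(Y, M) = -17 + Y
k = -81/179 (k = (-18)²*(-1/716) = 324*(-1/716) = -81/179 ≈ -0.45251)
Z(K) = -58 + K (Z(K) = (12 + (-17 + K)) - 53 = (-5 + K) - 53 = -58 + K)
V(h) = -81/177389 (V(h) = -81/179/991 = -81/179*1/991 = -81/177389)
Z(-791) + V(161) = (-58 - 791) - 81/177389 = -849 - 81/177389 = -150603342/177389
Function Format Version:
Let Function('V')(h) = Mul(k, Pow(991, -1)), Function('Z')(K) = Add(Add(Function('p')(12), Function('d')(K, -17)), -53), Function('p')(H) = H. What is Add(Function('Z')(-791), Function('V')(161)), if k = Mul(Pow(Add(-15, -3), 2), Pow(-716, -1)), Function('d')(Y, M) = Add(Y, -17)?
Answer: Rational(-150603342, 177389) ≈ -849.00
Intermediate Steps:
Function('d')(Y, M) = Add(-17, Y)
k = Rational(-81, 179) (k = Mul(Pow(-18, 2), Rational(-1, 716)) = Mul(324, Rational(-1, 716)) = Rational(-81, 179) ≈ -0.45251)
Function('Z')(K) = Add(-58, K) (Function('Z')(K) = Add(Add(12, Add(-17, K)), -53) = Add(Add(-5, K), -53) = Add(-58, K))
Function('V')(h) = Rational(-81, 177389) (Function('V')(h) = Mul(Rational(-81, 179), Pow(991, -1)) = Mul(Rational(-81, 179), Rational(1, 991)) = Rational(-81, 177389))
Add(Function('Z')(-791), Function('V')(161)) = Add(Add(-58, -791), Rational(-81, 177389)) = Add(-849, Rational(-81, 177389)) = Rational(-150603342, 177389)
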